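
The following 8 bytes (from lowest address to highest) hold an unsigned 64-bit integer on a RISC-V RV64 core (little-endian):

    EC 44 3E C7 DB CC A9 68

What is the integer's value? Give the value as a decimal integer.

7541784295321257196

Little-endian: lowest address holds the least-significant byte.
Reassemble most-significant byte first: 68 A9 CC DB C7 3E 44 EC → 0x68A9CCDBC73E44EC.
0x68A9CCDBC73E44EC = 7541784295321257196.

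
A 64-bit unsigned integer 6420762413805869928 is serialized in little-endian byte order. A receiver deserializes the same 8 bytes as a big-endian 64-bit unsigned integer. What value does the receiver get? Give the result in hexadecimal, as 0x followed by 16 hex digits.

6420762413805869928 in 64-bit hexadecimal is 0x591B21658E141B68.
Stored little-endian, the bytes at ascending addresses are 68 1B 14 8E 65 21 1B 59.
Read back as big-endian, the last byte is least significant, giving 0x681B148E65211B59.

0x681B148E65211B59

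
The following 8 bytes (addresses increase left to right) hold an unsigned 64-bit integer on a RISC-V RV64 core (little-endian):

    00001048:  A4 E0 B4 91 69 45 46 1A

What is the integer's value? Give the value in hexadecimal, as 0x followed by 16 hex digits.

0x1A46456991B4E0A4

In little-endian order the low byte comes first in memory.
Reassemble most-significant byte first: 1A 46 45 69 91 B4 E0 A4 → 0x1A46456991B4E0A4.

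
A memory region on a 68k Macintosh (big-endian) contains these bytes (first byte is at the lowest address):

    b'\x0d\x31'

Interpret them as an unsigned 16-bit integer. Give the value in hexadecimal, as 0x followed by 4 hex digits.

Big-endian stores the most-significant byte at the lowest address.
The bytes are already most-significant first: 0x0D31.

0x0D31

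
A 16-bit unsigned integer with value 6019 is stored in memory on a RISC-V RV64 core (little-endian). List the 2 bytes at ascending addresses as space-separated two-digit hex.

83 17

6019 in hexadecimal, padded to 16 bits, is 0x1783.
Split into bytes (most-significant first): 17 83.
In little-endian order the low byte comes first in memory.
So at ascending addresses the bytes are 83 17.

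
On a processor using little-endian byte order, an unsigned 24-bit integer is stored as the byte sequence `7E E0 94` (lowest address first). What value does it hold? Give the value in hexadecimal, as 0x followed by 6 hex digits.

Little-endian stores the least-significant byte at the lowest address.
Reassemble most-significant byte first: 94 E0 7E → 0x94E07E.

0x94E07E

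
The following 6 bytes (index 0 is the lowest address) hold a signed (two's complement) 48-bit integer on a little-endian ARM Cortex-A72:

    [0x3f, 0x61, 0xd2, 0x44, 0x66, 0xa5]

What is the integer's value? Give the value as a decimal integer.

Little-endian stores the least-significant byte at the lowest address.
Reassemble most-significant byte first: A5 66 44 D2 61 3F → 0xA56644D2613F.
Top bit is set, so as a signed 48-bit value this is 0xA56644D2613F − 2^48 = -99616316825281.

-99616316825281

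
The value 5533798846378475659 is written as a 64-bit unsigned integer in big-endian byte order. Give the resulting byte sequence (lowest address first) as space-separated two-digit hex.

5533798846378475659 in hexadecimal, padded to 64 bits, is 0x4CCC00BB40DB008B.
Split into bytes (most-significant first): 4C CC 00 BB 40 DB 00 8B.
Big-endian stores the most-significant byte at the lowest address.
So the memory order matches the most-significant-first order: 4C CC 00 BB 40 DB 00 8B.

4C CC 00 BB 40 DB 00 8B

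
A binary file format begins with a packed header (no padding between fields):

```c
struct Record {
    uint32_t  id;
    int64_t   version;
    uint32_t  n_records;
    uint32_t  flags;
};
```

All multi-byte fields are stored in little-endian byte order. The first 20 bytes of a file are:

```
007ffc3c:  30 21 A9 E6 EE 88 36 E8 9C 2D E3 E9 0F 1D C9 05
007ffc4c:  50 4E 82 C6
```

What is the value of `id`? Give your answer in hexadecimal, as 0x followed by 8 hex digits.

0xE6A92130

`id` is the first field, at byte offset 0, occupying 4 bytes.
Bytes at offsets 0..3: 30 21 A9 E6.
In little-endian order the low byte comes first in memory.
Reassemble most-significant byte first: E6 A9 21 30 → 0xE6A92130.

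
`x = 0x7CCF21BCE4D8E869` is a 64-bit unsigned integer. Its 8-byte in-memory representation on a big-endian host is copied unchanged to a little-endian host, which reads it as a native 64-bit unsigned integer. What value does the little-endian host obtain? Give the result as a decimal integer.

Stored big-endian, the bytes at ascending addresses are 7C CF 21 BC E4 D8 E8 69.
Read back as little-endian, the first byte is least significant, giving 0x69E8D8E4BC21CF7C.
0x69E8D8E4BC21CF7C = 7631588045499780988.

7631588045499780988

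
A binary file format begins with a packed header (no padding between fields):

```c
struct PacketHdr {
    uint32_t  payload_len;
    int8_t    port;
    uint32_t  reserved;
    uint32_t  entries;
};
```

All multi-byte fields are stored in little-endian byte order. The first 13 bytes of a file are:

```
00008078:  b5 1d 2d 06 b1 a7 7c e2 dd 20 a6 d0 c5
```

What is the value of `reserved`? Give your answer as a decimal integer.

3722607783

`reserved` follows `payload_len` (4 B), `port` (1 B), so it starts at offset 4 + 1 = 5 and occupies 4 bytes.
Bytes at offsets 5..8: A7 7C E2 DD.
Little-endian: lowest address holds the least-significant byte.
Reassemble most-significant byte first: DD E2 7C A7 → 0xDDE27CA7.
0xDDE27CA7 = 3722607783.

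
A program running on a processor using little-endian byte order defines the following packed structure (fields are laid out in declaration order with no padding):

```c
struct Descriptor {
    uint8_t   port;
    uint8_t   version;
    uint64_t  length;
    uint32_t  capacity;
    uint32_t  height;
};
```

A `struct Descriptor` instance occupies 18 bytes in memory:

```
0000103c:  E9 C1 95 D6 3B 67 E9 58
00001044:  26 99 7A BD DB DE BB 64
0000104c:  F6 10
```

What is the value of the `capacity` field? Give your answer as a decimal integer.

`capacity` follows `port` (1 B), `version` (1 B), `length` (8 B), so it starts at offset 1 + 1 + 8 = 10 and occupies 4 bytes.
Bytes at offsets 10..13: 7A BD DB DE.
Little-endian: lowest address holds the least-significant byte.
Reassemble most-significant byte first: DE DB BD 7A → 0xDEDBBD7A.
0xDEDBBD7A = 3738942842.

3738942842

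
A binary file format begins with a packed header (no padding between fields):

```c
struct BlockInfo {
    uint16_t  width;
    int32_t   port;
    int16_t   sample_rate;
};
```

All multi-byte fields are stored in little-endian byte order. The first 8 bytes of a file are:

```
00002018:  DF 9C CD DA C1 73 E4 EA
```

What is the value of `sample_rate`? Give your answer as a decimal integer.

-5404

`sample_rate` follows `width` (2 B), `port` (4 B), so it starts at offset 2 + 4 = 6 and occupies 2 bytes.
Bytes at offsets 6..7: E4 EA.
Little-endian stores the least-significant byte at the lowest address.
Reassemble most-significant byte first: EA E4 → 0xEAE4.
Top bit is set, so as a signed 16-bit value this is 0xEAE4 − 2^16 = -5404.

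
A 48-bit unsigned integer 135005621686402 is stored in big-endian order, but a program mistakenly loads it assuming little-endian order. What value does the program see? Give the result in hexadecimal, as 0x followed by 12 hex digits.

135005621686402 in 48-bit hexadecimal is 0x7AC9721F9082.
Stored big-endian, the bytes at ascending addresses are 7A C9 72 1F 90 82.
Read back as little-endian, the first byte is least significant, giving 0x82901F72C97A.

0x82901F72C97A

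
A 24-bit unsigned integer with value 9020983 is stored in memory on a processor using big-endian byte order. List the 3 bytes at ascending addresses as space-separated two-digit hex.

89 A6 37

9020983 in hexadecimal, padded to 24 bits, is 0x89A637.
Split into bytes (most-significant first): 89 A6 37.
Big-endian: lowest address holds the most-significant byte.
So the memory order matches the most-significant-first order: 89 A6 37.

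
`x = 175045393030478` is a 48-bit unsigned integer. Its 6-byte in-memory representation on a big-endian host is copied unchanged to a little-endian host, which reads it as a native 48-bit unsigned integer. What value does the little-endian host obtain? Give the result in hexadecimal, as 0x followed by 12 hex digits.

175045393030478 in 48-bit hexadecimal is 0x9F33EE789D4E.
Stored big-endian, the bytes at ascending addresses are 9F 33 EE 78 9D 4E.
Read back as little-endian, the first byte is least significant, giving 0x4E9D78EE339F.

0x4E9D78EE339F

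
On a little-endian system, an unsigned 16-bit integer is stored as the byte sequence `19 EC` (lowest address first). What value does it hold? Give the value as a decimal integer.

Little-endian stores the least-significant byte at the lowest address.
Reassemble most-significant byte first: EC 19 → 0xEC19.
0xEC19 = 60441.

60441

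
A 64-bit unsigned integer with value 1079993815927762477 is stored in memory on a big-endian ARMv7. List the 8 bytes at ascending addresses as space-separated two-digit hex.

0E FC E8 A7 4D FE 2E 2D

1079993815927762477 in hexadecimal, padded to 64 bits, is 0x0EFCE8A74DFE2E2D.
Split into bytes (most-significant first): 0E FC E8 A7 4D FE 2E 2D.
In big-endian order the high byte comes first in memory.
So the memory order matches the most-significant-first order: 0E FC E8 A7 4D FE 2E 2D.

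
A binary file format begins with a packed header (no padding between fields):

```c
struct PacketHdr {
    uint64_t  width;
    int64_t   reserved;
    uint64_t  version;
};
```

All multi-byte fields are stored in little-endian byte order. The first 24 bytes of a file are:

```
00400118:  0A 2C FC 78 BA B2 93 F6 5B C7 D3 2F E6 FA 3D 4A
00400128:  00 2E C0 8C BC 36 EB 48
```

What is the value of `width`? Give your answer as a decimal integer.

`width` is the first field, at byte offset 0, occupying 8 bytes.
Bytes at offsets 0..7: 0A 2C FC 78 BA B2 93 F6.
In little-endian order the low byte comes first in memory.
Reassemble most-significant byte first: F6 93 B2 BA 78 FC 2C 0A → 0xF693B2BA78FC2C0A.
0xF693B2BA78FC2C0A = 17767741468870192138.

17767741468870192138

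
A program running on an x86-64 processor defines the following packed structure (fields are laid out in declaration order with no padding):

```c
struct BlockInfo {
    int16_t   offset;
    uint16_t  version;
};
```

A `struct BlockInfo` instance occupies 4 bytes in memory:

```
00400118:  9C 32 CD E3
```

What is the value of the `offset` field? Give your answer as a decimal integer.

`offset` is the first field, at byte offset 0, occupying 2 bytes.
Bytes at offsets 0..1: 9C 32.
In little-endian order the low byte comes first in memory.
Reassemble most-significant byte first: 32 9C → 0x329C.
0x329C = 12956.

12956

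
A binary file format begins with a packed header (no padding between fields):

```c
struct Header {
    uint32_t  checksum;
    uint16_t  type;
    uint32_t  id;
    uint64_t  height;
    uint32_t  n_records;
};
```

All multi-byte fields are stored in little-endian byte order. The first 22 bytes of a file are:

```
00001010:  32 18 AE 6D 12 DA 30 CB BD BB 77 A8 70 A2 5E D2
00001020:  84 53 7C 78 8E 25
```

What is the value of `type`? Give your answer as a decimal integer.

`type` follows `checksum` (4 bytes), so it starts at byte offset 4 and occupies 2 bytes.
Bytes at offsets 4..5: 12 DA.
Little-endian stores the least-significant byte at the lowest address.
Reassemble most-significant byte first: DA 12 → 0xDA12.
0xDA12 = 55826.

55826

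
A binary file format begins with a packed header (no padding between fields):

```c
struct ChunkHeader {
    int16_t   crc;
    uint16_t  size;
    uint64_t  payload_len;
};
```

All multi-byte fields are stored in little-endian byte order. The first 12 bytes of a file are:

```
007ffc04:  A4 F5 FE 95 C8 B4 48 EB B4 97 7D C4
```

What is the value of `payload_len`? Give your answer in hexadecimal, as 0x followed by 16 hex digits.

`payload_len` follows `crc` (2 B), `size` (2 B), so it starts at offset 2 + 2 = 4 and occupies 8 bytes.
Bytes at offsets 4..11: C8 B4 48 EB B4 97 7D C4.
In little-endian order the low byte comes first in memory.
Reassemble most-significant byte first: C4 7D 97 B4 EB 48 B4 C8 → 0xC47D97B4EB48B4C8.

0xC47D97B4EB48B4C8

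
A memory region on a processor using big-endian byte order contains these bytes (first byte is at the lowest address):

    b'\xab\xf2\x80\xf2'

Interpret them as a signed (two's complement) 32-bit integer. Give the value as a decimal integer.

-1410170638

In big-endian order the high byte comes first in memory.
The bytes are already most-significant first: 0xABF280F2.
Top bit is set, so as a signed 32-bit value this is 0xABF280F2 − 2^32 = -1410170638.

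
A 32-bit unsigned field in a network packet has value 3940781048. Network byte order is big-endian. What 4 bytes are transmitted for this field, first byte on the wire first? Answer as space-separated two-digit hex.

3940781048 in hexadecimal, padded to 32 bits, is 0xEAE38BF8.
Split into bytes (most-significant first): EA E3 8B F8.
Big-endian: lowest address holds the most-significant byte.
So the memory order matches the most-significant-first order: EA E3 8B F8.

EA E3 8B F8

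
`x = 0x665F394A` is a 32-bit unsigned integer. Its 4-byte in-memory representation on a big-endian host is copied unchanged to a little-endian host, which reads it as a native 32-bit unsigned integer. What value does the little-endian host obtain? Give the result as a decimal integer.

1245273958

Stored big-endian, the bytes at ascending addresses are 66 5F 39 4A.
Read back as little-endian, the first byte is least significant, giving 0x4A395F66.
0x4A395F66 = 1245273958.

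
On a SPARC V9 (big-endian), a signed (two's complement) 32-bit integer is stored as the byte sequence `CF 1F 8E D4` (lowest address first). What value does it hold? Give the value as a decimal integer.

Big-endian: lowest address holds the most-significant byte.
The bytes are already most-significant first: 0xCF1F8ED4.
Top bit is set, so as a signed 32-bit value this is 0xCF1F8ED4 − 2^32 = -820015404.

-820015404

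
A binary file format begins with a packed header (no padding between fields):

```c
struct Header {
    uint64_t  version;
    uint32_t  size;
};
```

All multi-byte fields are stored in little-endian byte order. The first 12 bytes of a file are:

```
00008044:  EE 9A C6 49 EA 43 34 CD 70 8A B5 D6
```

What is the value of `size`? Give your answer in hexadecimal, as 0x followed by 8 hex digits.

0xD6B58A70

`size` follows `version` (8 bytes), so it starts at byte offset 8 and occupies 4 bytes.
Bytes at offsets 8..11: 70 8A B5 D6.
In little-endian order the low byte comes first in memory.
Reassemble most-significant byte first: D6 B5 8A 70 → 0xD6B58A70.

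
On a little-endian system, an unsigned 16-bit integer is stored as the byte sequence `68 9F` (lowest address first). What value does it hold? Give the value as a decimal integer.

40808

Little-endian: lowest address holds the least-significant byte.
Reassemble most-significant byte first: 9F 68 → 0x9F68.
0x9F68 = 40808.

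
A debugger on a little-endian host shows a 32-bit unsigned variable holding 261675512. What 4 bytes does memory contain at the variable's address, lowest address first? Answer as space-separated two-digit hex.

F8 D9 98 0F

261675512 in hexadecimal, padded to 32 bits, is 0x0F98D9F8.
Split into bytes (most-significant first): 0F 98 D9 F8.
Little-endian: lowest address holds the least-significant byte.
So at ascending addresses the bytes are F8 D9 98 0F.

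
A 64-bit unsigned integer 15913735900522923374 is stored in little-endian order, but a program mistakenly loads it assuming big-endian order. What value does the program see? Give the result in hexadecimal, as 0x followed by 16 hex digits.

0x6EC50CA87CF2D8DC

15913735900522923374 in 64-bit hexadecimal is 0xDCD8F27CA80CC56E.
Stored little-endian, the bytes at ascending addresses are 6E C5 0C A8 7C F2 D8 DC.
Read back as big-endian, the last byte is least significant, giving 0x6EC50CA87CF2D8DC.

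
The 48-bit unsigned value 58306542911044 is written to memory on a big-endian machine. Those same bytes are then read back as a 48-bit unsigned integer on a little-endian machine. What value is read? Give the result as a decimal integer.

58306542911044 in 48-bit hexadecimal is 0x35078CC73E44.
Stored big-endian, the bytes at ascending addresses are 35 07 8C C7 3E 44.
Read back as little-endian, the first byte is least significant, giving 0x443EC78C0735.
0x443EC78C0735 = 75036426503989.

75036426503989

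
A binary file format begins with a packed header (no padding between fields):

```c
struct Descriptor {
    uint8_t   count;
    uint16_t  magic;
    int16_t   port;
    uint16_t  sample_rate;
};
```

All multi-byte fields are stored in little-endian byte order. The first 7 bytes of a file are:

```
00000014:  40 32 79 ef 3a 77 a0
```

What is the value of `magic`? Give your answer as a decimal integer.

31026

`magic` follows `count` (1 byte), so it starts at byte offset 1 and occupies 2 bytes.
Bytes at offsets 1..2: 32 79.
In little-endian order the low byte comes first in memory.
Reassemble most-significant byte first: 79 32 → 0x7932.
0x7932 = 31026.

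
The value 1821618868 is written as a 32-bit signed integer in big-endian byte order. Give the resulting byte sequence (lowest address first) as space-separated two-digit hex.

1821618868 in hexadecimal, padded to 32 bits, is 0x6C93B2B4.
Split into bytes (most-significant first): 6C 93 B2 B4.
Big-endian: lowest address holds the most-significant byte.
So the memory order matches the most-significant-first order: 6C 93 B2 B4.

6C 93 B2 B4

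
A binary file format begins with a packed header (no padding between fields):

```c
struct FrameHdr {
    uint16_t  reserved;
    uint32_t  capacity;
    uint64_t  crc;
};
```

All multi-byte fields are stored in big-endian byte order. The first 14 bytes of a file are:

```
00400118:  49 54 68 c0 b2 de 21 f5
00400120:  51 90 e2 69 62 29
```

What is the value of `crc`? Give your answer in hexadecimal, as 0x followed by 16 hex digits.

`crc` follows `reserved` (2 B), `capacity` (4 B), so it starts at offset 2 + 4 = 6 and occupies 8 bytes.
Bytes at offsets 6..13: 21 F5 51 90 E2 69 62 29.
In big-endian order the high byte comes first in memory.
The bytes are already most-significant first: 0x21F55190E2696229.

0x21F55190E2696229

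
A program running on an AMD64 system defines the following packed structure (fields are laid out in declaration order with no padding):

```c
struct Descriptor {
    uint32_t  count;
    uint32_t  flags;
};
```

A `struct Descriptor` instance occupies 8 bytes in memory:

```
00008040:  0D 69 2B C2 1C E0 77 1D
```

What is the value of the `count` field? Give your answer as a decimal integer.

3257624845

`count` is the first field, at byte offset 0, occupying 4 bytes.
Bytes at offsets 0..3: 0D 69 2B C2.
Little-endian: lowest address holds the least-significant byte.
Reassemble most-significant byte first: C2 2B 69 0D → 0xC22B690D.
0xC22B690D = 3257624845.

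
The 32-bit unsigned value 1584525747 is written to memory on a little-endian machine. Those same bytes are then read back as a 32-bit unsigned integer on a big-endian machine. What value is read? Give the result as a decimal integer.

1584525747 in 32-bit hexadecimal is 0x5E71F1B3.
Stored little-endian, the bytes at ascending addresses are B3 F1 71 5E.
Read back as big-endian, the last byte is least significant, giving 0xB3F1715E.
0xB3F1715E = 3018944862.

3018944862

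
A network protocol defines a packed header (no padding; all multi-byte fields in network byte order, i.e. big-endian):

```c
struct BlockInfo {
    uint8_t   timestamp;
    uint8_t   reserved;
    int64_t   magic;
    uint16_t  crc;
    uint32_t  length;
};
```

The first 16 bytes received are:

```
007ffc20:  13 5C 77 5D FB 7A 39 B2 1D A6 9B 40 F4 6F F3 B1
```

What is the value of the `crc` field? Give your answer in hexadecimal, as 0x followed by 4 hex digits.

`crc` follows `timestamp` (1 B), `reserved` (1 B), `magic` (8 B), so it starts at offset 1 + 1 + 8 = 10 and occupies 2 bytes.
Bytes at offsets 10..11: 9B 40.
Big-endian stores the most-significant byte at the lowest address.
The bytes are already most-significant first: 0x9B40.

0x9B40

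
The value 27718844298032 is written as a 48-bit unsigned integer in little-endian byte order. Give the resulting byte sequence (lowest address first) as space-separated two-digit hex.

27718844298032 in hexadecimal, padded to 48 bits, is 0x1935CBDE3330.
Split into bytes (most-significant first): 19 35 CB DE 33 30.
Little-endian stores the least-significant byte at the lowest address.
So at ascending addresses the bytes are 30 33 DE CB 35 19.

30 33 DE CB 35 19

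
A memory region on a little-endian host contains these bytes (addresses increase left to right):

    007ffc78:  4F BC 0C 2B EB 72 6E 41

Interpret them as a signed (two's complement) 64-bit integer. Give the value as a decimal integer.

Little-endian stores the least-significant byte at the lowest address.
Reassemble most-significant byte first: 41 6E 72 EB 2B 0C BC 4F → 0x416E72EB2B0CBC4F.
0x416E72EB2B0CBC4F = 4714832214268623951.

4714832214268623951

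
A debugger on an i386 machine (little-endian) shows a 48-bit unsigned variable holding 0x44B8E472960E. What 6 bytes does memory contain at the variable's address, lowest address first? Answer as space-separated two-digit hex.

Split into bytes (most-significant first): 44 B8 E4 72 96 0E.
Little-endian: lowest address holds the least-significant byte.
So at ascending addresses the bytes are 0E 96 72 E4 B8 44.

0E 96 72 E4 B8 44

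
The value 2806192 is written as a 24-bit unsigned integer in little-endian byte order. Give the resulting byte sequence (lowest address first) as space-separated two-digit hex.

2806192 in hexadecimal, padded to 24 bits, is 0x2AD1B0.
Split into bytes (most-significant first): 2A D1 B0.
In little-endian order the low byte comes first in memory.
So at ascending addresses the bytes are B0 D1 2A.

B0 D1 2A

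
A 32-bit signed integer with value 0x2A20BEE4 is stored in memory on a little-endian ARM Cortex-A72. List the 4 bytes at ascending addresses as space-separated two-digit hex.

Split into bytes (most-significant first): 2A 20 BE E4.
In little-endian order the low byte comes first in memory.
So at ascending addresses the bytes are E4 BE 20 2A.

E4 BE 20 2A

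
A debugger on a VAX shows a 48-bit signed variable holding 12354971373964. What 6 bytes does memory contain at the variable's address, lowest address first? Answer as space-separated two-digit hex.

12354971373964 in hexadecimal, padded to 48 bits, is 0x0B3C9DAE118C.
Split into bytes (most-significant first): 0B 3C 9D AE 11 8C.
Little-endian: lowest address holds the least-significant byte.
So at ascending addresses the bytes are 8C 11 AE 9D 3C 0B.

8C 11 AE 9D 3C 0B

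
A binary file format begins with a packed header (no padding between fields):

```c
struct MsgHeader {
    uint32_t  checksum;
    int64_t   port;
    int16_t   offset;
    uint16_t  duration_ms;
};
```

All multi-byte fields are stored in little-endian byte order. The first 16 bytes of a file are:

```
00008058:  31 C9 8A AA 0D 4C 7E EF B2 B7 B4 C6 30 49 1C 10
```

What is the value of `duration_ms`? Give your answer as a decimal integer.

4124

`duration_ms` follows `checksum` (4 B), `port` (8 B), `offset` (2 B), so it starts at offset 4 + 8 + 2 = 14 and occupies 2 bytes.
Bytes at offsets 14..15: 1C 10.
In little-endian order the low byte comes first in memory.
Reassemble most-significant byte first: 10 1C → 0x101C.
0x101C = 4124.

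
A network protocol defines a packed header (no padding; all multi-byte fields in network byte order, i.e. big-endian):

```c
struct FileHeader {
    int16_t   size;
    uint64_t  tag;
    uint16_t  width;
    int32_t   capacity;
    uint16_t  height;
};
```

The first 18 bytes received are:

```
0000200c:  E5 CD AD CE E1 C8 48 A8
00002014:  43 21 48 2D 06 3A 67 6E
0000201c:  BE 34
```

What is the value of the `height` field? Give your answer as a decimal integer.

`height` follows `size` (2 B), `tag` (8 B), `width` (2 B), `capacity` (4 B), so it starts at offset 2 + 8 + 2 + 4 = 16 and occupies 2 bytes.
Bytes at offsets 16..17: BE 34.
In big-endian order the high byte comes first in memory.
The bytes are already most-significant first: 0xBE34.
0xBE34 = 48692.

48692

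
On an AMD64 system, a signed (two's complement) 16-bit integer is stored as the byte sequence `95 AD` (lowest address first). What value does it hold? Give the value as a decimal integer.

-21099

Little-endian: lowest address holds the least-significant byte.
Reassemble most-significant byte first: AD 95 → 0xAD95.
Top bit is set, so as a signed 16-bit value this is 0xAD95 − 2^16 = -21099.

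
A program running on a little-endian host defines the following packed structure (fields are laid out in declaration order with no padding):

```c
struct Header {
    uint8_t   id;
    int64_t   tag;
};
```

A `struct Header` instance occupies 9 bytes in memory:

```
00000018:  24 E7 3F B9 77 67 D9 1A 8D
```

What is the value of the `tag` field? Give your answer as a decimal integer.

`tag` follows `id` (1 byte), so it starts at byte offset 1 and occupies 8 bytes.
Bytes at offsets 1..8: E7 3F B9 77 67 D9 1A 8D.
Little-endian stores the least-significant byte at the lowest address.
Reassemble most-significant byte first: 8D 1A D9 67 77 B9 3F E7 → 0x8D1AD96777B93FE7.
Top bit is set, so as a signed 64-bit value this is 0x8D1AD96777B93FE7 − 2^64 = -8279065926553747481.

-8279065926553747481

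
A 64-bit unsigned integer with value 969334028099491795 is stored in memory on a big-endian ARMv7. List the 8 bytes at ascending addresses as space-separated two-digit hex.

0D 73 C4 29 AD 91 97 D3

969334028099491795 in hexadecimal, padded to 64 bits, is 0x0D73C429AD9197D3.
Split into bytes (most-significant first): 0D 73 C4 29 AD 91 97 D3.
Big-endian: lowest address holds the most-significant byte.
So the memory order matches the most-significant-first order: 0D 73 C4 29 AD 91 97 D3.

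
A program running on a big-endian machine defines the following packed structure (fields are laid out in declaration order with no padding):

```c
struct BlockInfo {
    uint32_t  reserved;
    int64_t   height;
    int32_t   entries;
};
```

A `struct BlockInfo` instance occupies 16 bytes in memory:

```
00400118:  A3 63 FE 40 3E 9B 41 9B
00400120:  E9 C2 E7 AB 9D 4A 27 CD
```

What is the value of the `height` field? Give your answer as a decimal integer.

4511271589639284651

`height` follows `reserved` (4 bytes), so it starts at byte offset 4 and occupies 8 bytes.
Bytes at offsets 4..11: 3E 9B 41 9B E9 C2 E7 AB.
In big-endian order the high byte comes first in memory.
The bytes are already most-significant first: 0x3E9B419BE9C2E7AB.
0x3E9B419BE9C2E7AB = 4511271589639284651.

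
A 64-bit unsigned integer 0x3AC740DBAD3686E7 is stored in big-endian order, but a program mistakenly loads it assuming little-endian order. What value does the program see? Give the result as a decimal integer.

16683081989976278842

Stored big-endian, the bytes at ascending addresses are 3A C7 40 DB AD 36 86 E7.
Read back as little-endian, the first byte is least significant, giving 0xE78636ADDB40C73A.
0xE78636ADDB40C73A = 16683081989976278842.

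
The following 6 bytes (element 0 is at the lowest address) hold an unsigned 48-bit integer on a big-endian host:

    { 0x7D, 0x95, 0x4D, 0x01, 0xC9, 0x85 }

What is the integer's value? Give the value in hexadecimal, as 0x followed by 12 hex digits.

0x7D954D01C985

Big-endian stores the most-significant byte at the lowest address.
The bytes are already most-significant first: 0x7D954D01C985.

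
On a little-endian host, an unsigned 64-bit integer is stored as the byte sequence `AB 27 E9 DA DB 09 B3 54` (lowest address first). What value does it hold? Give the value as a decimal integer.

6103232759892354987

Little-endian: lowest address holds the least-significant byte.
Reassemble most-significant byte first: 54 B3 09 DB DA E9 27 AB → 0x54B309DBDAE927AB.
0x54B309DBDAE927AB = 6103232759892354987.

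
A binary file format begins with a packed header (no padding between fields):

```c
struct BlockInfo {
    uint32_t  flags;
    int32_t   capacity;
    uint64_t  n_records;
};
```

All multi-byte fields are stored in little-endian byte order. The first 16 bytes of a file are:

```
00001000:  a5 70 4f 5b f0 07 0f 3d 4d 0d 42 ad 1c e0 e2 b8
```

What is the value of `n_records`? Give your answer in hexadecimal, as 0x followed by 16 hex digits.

0xB8E2E01CAD420D4D

`n_records` follows `flags` (4 B), `capacity` (4 B), so it starts at offset 4 + 4 = 8 and occupies 8 bytes.
Bytes at offsets 8..15: 4D 0D 42 AD 1C E0 E2 B8.
Little-endian: lowest address holds the least-significant byte.
Reassemble most-significant byte first: B8 E2 E0 1C AD 42 0D 4D → 0xB8E2E01CAD420D4D.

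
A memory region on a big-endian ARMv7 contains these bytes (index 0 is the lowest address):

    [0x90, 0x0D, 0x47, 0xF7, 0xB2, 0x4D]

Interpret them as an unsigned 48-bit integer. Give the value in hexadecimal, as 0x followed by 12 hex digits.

0x900D47F7B24D

Big-endian stores the most-significant byte at the lowest address.
The bytes are already most-significant first: 0x900D47F7B24D.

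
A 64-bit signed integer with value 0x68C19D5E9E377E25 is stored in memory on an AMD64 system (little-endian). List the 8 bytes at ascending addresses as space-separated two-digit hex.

Split into bytes (most-significant first): 68 C1 9D 5E 9E 37 7E 25.
Little-endian: lowest address holds the least-significant byte.
So at ascending addresses the bytes are 25 7E 37 9E 5E 9D C1 68.

25 7E 37 9E 5E 9D C1 68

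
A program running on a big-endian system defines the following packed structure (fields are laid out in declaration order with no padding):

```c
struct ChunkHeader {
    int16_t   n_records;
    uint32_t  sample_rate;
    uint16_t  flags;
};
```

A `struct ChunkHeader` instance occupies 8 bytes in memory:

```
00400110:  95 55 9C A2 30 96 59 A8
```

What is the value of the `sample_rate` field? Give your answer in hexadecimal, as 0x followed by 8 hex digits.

0x9CA23096

`sample_rate` follows `n_records` (2 bytes), so it starts at byte offset 2 and occupies 4 bytes.
Bytes at offsets 2..5: 9C A2 30 96.
Big-endian: lowest address holds the most-significant byte.
The bytes are already most-significant first: 0x9CA23096.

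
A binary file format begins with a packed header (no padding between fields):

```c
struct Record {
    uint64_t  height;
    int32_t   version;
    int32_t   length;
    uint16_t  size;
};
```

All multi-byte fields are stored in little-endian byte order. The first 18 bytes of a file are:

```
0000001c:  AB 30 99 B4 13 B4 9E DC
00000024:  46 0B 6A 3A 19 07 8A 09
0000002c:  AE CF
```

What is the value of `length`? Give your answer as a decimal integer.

160040729

`length` follows `height` (8 B), `version` (4 B), so it starts at offset 8 + 4 = 12 and occupies 4 bytes.
Bytes at offsets 12..15: 19 07 8A 09.
Little-endian stores the least-significant byte at the lowest address.
Reassemble most-significant byte first: 09 8A 07 19 → 0x098A0719.
0x098A0719 = 160040729.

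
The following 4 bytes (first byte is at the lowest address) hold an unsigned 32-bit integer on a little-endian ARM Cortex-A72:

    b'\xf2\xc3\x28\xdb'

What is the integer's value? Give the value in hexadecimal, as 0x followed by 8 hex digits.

Little-endian stores the least-significant byte at the lowest address.
Reassemble most-significant byte first: DB 28 C3 F2 → 0xDB28C3F2.

0xDB28C3F2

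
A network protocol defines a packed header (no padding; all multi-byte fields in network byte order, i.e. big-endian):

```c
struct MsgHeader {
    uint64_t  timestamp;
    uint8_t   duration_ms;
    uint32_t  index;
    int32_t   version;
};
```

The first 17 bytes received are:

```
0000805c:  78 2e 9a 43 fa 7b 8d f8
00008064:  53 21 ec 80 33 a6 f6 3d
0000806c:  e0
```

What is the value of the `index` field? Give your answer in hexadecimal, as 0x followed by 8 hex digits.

0x21EC8033

`index` follows `timestamp` (8 B), `duration_ms` (1 B), so it starts at offset 8 + 1 = 9 and occupies 4 bytes.
Bytes at offsets 9..12: 21 EC 80 33.
Big-endian: lowest address holds the most-significant byte.
The bytes are already most-significant first: 0x21EC8033.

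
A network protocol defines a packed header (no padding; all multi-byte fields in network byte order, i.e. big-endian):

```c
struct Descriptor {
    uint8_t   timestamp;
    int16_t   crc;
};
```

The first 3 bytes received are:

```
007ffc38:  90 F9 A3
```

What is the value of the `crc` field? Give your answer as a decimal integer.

`crc` follows `timestamp` (1 byte), so it starts at byte offset 1 and occupies 2 bytes.
Bytes at offsets 1..2: F9 A3.
Big-endian: lowest address holds the most-significant byte.
The bytes are already most-significant first: 0xF9A3.
Top bit is set, so as a signed 16-bit value this is 0xF9A3 − 2^16 = -1629.

-1629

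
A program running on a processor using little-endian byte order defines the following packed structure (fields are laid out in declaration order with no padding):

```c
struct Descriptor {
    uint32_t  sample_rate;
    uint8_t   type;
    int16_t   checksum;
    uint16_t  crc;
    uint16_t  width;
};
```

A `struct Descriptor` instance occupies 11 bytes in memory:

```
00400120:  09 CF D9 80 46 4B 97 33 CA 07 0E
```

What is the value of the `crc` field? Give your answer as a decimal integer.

`crc` follows `sample_rate` (4 B), `type` (1 B), `checksum` (2 B), so it starts at offset 4 + 1 + 2 = 7 and occupies 2 bytes.
Bytes at offsets 7..8: 33 CA.
In little-endian order the low byte comes first in memory.
Reassemble most-significant byte first: CA 33 → 0xCA33.
0xCA33 = 51763.

51763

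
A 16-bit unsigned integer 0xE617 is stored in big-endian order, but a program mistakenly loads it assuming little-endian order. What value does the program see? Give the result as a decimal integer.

6118

Stored big-endian, the bytes at ascending addresses are E6 17.
Read back as little-endian, the first byte is least significant, giving 0x17E6.
0x17E6 = 6118.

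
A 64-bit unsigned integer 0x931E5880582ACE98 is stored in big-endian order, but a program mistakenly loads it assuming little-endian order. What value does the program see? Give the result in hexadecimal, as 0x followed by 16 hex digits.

0x98CE2A5880581E93

Stored big-endian, the bytes at ascending addresses are 93 1E 58 80 58 2A CE 98.
Read back as little-endian, the first byte is least significant, giving 0x98CE2A5880581E93.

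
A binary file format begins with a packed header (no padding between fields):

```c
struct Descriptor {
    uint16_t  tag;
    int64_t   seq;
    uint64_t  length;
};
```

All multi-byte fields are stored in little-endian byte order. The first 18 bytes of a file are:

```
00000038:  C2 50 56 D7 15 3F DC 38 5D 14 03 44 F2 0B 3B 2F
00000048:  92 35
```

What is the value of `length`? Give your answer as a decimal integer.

`length` follows `tag` (2 B), `seq` (8 B), so it starts at offset 2 + 8 = 10 and occupies 8 bytes.
Bytes at offsets 10..17: 03 44 F2 0B 3B 2F 92 35.
In little-endian order the low byte comes first in memory.
Reassemble most-significant byte first: 35 92 2F 3B 0B F2 44 03 → 0x35922F3B0BF24403.
0x35922F3B0BF24403 = 3860199761259938819.

3860199761259938819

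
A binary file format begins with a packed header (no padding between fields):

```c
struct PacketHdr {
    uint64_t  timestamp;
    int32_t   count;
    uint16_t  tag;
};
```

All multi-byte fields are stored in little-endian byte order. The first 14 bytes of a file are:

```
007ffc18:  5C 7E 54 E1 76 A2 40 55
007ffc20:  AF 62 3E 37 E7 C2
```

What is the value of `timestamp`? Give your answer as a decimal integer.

`timestamp` is the first field, at byte offset 0, occupying 8 bytes.
Bytes at offsets 0..7: 5C 7E 54 E1 76 A2 40 55.
Little-endian stores the least-significant byte at the lowest address.
Reassemble most-significant byte first: 55 40 A2 76 E1 54 7E 5C → 0x5540A276E1547E5C.
0x5540A276E1547E5C = 6143088523203608156.

6143088523203608156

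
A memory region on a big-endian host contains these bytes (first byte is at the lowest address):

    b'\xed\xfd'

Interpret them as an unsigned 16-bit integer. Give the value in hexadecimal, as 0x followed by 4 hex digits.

0xEDFD

In big-endian order the high byte comes first in memory.
The bytes are already most-significant first: 0xEDFD.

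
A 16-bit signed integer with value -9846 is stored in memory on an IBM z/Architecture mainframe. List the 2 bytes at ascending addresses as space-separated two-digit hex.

D9 8A

Two's complement of -9846 in 16 bits: 9846 = 0x2676; invert → 0xD989; add 1 → 0xD98A.
Split into bytes (most-significant first): D9 8A.
Big-endian stores the most-significant byte at the lowest address.
So the memory order matches the most-significant-first order: D9 8A.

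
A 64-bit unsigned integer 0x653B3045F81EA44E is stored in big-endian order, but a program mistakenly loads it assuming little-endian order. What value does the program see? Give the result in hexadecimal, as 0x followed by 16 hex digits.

0x4EA41EF845303B65

Stored big-endian, the bytes at ascending addresses are 65 3B 30 45 F8 1E A4 4E.
Read back as little-endian, the first byte is least significant, giving 0x4EA41EF845303B65.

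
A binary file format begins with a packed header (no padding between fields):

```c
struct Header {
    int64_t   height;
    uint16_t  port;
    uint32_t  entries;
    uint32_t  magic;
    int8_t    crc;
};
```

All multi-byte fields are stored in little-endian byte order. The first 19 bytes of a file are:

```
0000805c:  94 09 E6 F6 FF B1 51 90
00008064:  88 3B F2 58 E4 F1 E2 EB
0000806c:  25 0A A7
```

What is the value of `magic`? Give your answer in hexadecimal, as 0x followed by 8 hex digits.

`magic` follows `height` (8 B), `port` (2 B), `entries` (4 B), so it starts at offset 8 + 2 + 4 = 14 and occupies 4 bytes.
Bytes at offsets 14..17: E2 EB 25 0A.
In little-endian order the low byte comes first in memory.
Reassemble most-significant byte first: 0A 25 EB E2 → 0x0A25EBE2.

0x0A25EBE2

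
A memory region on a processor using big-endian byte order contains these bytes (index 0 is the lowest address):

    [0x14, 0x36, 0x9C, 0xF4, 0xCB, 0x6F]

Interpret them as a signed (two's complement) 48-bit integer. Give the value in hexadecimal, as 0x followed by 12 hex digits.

0x14369CF4CB6F

Big-endian stores the most-significant byte at the lowest address.
The bytes are already most-significant first: 0x14369CF4CB6F.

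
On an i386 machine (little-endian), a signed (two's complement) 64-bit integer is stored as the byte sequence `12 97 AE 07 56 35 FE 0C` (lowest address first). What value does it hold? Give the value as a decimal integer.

936244416151983890

Little-endian stores the least-significant byte at the lowest address.
Reassemble most-significant byte first: 0C FE 35 56 07 AE 97 12 → 0x0CFE355607AE9712.
0x0CFE355607AE9712 = 936244416151983890.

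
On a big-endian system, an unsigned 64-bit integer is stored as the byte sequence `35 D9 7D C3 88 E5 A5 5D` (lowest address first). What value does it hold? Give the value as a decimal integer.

Big-endian stores the most-significant byte at the lowest address.
The bytes are already most-significant first: 0x35D97DC388E5A55D.
0x35D97DC388E5A55D = 3880270832725239133.

3880270832725239133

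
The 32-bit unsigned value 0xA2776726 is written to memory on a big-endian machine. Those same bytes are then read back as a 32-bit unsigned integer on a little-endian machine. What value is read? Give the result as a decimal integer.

Stored big-endian, the bytes at ascending addresses are A2 77 67 26.
Read back as little-endian, the first byte is least significant, giving 0x266777A2.
0x266777A2 = 644315042.

644315042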